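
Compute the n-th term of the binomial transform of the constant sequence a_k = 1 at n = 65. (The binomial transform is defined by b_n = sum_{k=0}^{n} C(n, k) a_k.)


With a_k = 1 for all k, b_n = sum_{k=0}^{n} C(n, k) = 2^n by the binomial theorem.
For n = 65: 2^65 = 36893488147419103232.

36893488147419103232


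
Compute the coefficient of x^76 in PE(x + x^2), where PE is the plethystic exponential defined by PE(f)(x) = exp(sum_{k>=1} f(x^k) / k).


With f(x) = x + x^2, the exponent is sum_{k>=1} (x^k + x^(2k)) / k = -ln(1 - x) - ln(1 - x^2). Exponentiating:
PE(x + x^2) = 1 / ((1 - x)(1 - x^2)).
This is the generating function for partitions of n into parts of size 1 or 2. The number of 2's can be any j in 0..38, and the rest are 1's, so
[x^76] = floor(76/2) + 1 = 39.

39


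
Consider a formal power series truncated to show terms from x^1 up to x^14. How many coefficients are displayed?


From x^1 to x^14 inclusive, the count is 14 - 1 + 1 = 14.

14


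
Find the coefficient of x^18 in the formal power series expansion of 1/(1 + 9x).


Write 1/(1 + c x) = 1/(1 - (-c) x) and apply the geometric-series identity
1/(1 - y) = sum_{k>=0} y^k to get 1/(1 + c x) = sum_{k>=0} (-c)^k x^k.
So the coefficient of x^k is (-c)^k = (-1)^k * c^k.
Here c = 9 and k = 18:
(-9)^18 = 1 * 150094635296999121 = 150094635296999121

150094635296999121


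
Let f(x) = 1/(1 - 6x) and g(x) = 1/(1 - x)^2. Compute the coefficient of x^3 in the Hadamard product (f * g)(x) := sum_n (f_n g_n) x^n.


f has coefficients f_k = 6^k. For g = 1/(1 - x)^2 the coefficient is g_k = C(k + 1, 1) = k + 1. The Hadamard coefficient is (f * g)_k = 6^k * (k + 1).
For k = 3: 6^3 * 4 = 216 * 4 = 864.

864


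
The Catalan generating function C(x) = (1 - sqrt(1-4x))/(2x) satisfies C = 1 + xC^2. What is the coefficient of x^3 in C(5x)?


Substituting x -> 5x scales the n-th coefficient by 5^n, so [x^3] C(5x) = 5^3 * C_3.
C_3 = C(2*3, 3)/(4) = 20/4 = 5.
So 5^3 * 5 = 125 * 5 = 625.

625


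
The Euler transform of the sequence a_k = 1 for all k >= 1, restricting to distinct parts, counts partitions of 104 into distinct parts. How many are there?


Partitions of 104 into distinct parts can be computed via generating function.
Product (1+x)(1+x^2)(1+x^3)...
The coefficient of x^104 = 618784

618784


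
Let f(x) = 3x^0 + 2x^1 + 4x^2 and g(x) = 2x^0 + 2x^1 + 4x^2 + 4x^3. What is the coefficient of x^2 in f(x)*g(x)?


Cauchy product at x^2:
3*4 + 2*2 + 4*2
= 24

24


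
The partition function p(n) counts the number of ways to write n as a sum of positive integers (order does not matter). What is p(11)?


Using the generating function prod_{k>=1} 1/(1-x^k), we compute p(11).
By dynamic programming over parts 1 through 11:
p(11) = 56

56


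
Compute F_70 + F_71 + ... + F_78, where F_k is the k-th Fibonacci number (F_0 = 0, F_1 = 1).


Use the identity sum_{k=0}^{N} F_k = F_{N+2} - 1 (which follows from F_{k+2} - F_{k+1} = F_k). Then
sum_{k=70}^{78} F_k = (F_{80} - 1) - (F_{71} - 1) = F_{80} - F_{71}.
Computing: F_{80} = 23416728348467685, F_{71} = 308061521170129, so
Sum = 23416728348467685 - 308061521170129 = 23108666827297556.

23108666827297556


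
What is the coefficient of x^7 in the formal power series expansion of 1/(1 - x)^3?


The expansion 1/(1 - x)^r = sum_{k>=0} C(k + r - 1, r - 1) x^k follows from the multiset / negative-binomial theorem (or from repeated differentiation of the geometric series).
For r = 3 and k = 7:
C(9, 2) = 362880 / (2 * 5040) = 36.

36


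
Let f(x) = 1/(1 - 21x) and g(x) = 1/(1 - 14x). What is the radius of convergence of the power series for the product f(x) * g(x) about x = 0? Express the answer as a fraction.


The radius of 1/(1 - 21x) is 1/21 (nearest singularity at x = 1/21), and the radius of 1/(1 - 14x) is 1/14.
The product f(x)*g(x) = 1/((1 - 21x)(1 - 14x)) has singularities at both 1/21 and 1/14, so its radius of convergence is the distance to the nearest one:
min(1/21, 1/14) = 1/21.

1/21


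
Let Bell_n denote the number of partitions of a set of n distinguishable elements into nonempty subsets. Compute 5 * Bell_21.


Bell_21 can be computed from the Bell triangle or from Dobinski's identity Bell_n = (1/e) * sum_{k>=0} k^n / k!.
Computing Bell_21 = 474869816156751.
Then 5 * 474869816156751 = 2374349080783755.

2374349080783755


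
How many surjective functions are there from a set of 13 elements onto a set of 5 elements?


By inclusion-exclusion on which target elements are missed, the number of surjections from an n-set onto a k-set is
surj(n, k) = sum_{j=0}^{k} (-1)^j C(k, j) (k - j)^n.
Equivalently surj(n, k) = k! * S(n, k), where S(n, k) is the Stirling number of the second kind.
For n = 13, k = 5:
S(13, 5) = 7508501, so
surj = 5! * 7508501 = 120 * 7508501 = 901020120.

901020120


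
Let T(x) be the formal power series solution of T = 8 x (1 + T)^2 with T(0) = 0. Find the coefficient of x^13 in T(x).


Apply the Lagrange inversion formula: if T = 8 x * phi(T) with phi(t) = (1 + t)^2, then [x^n] T = 8^n * (1/n) [t^(n-1)] phi(t)^n = 8^n * (1/n) [t^(n-1)] (1 + t)^(2n) = 8^n * (1/n) C(2n, n-1).
Using the identity C(2n, n-1) = C(2n, n) * n / (n+1), the unscaled factor equals C(2n, n) / (n+1) = C_n, the n-th Catalan number.
For n = 13: C_13 = C(26, 13) / 14 = 10400600/14 = 742900.
With the 8^13 = 549755813888 factor, the coefficient is 549755813888 * 742900 = 408413594137395200.

408413594137395200


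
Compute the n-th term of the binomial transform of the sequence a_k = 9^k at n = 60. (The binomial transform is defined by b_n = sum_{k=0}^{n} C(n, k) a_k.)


With a_k = 9^k, b_n = sum_{k=0}^{n} C(n, k) 9^k = (1 + 9)^n by the binomial theorem.
For n = 60: (1 + 9)^60 = 10^60 = 1000000000000000000000000000000000000000000000000000000000000.

1000000000000000000000000000000000000000000000000000000000000


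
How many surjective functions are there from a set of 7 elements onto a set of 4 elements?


By inclusion-exclusion on which target elements are missed, the number of surjections from an n-set onto a k-set is
surj(n, k) = sum_{j=0}^{k} (-1)^j C(k, j) (k - j)^n.
Equivalently surj(n, k) = k! * S(n, k), where S(n, k) is the Stirling number of the second kind.
For n = 7, k = 4:
S(7, 4) = 350, so
surj = 4! * 350 = 24 * 350 = 8400.

8400


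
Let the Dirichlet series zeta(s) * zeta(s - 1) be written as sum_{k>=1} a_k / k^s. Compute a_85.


Convolution gives a_k = sum_{d | k} d * 1 = sum_{d | k} d = sigma(k), the sum of positive divisors of k.
For k = 85, the divisors are 1, 5, 17, 85, so
sigma(85) = 1 + 5 + 17 + 85 = 108.

108


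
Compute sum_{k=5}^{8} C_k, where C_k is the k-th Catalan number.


C_5 through C_8: 42, 132, 429, 1430
Sum = 42 + 132 + 429 + 1430
= 2033

2033


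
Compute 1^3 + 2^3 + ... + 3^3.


This power sum has a closed form given by Faulhaber's formula
sum_{k=1}^{m} k^p = (1 / (p + 1)) * sum_{j=0}^{p} C(p + 1, j) B_j m^(p + 1 - j),
but for small m direct computation is fastest:
1 + 8 + 27 = 36.

36


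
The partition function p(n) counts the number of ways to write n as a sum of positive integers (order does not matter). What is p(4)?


Using the generating function prod_{k>=1} 1/(1-x^k), we compute p(4).
By dynamic programming over parts 1 through 4:
p(4) = 5

5


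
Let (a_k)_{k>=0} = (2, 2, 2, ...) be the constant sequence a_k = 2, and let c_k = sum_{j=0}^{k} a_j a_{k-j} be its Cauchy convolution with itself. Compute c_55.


Since a_j = 2 for all j >= 0, the convolution sum becomes
c_k = sum_{j=0}^{k} 2 * 2 = 4 * (k + 1).
Equivalently, the generating function of (a_k) is 2/(1 - x) and its square is 4/(1 - x)^2 = sum_{k>=0} 4(k + 1) x^k.
For k = 55: 4 * 56 = 224.

224


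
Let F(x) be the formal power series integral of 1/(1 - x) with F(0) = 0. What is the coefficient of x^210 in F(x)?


1/(1 - x) = sum_{k>=0} x^k. Integrating termwise and using F(0) = 0 gives
F(x) = sum_{k>=0} x^(k+1) / (k+1) = sum_{m>=1} x^m / m = -ln(1 - x).
So the coefficient of x^210 is 1/210 = 1/210.

1/210


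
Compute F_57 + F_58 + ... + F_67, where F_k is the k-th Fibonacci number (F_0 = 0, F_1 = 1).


Use the identity sum_{k=0}^{N} F_k = F_{N+2} - 1 (which follows from F_{k+2} - F_{k+1} = F_k). Then
sum_{k=57}^{67} F_k = (F_{69} - 1) - (F_{58} - 1) = F_{69} - F_{58}.
Computing: F_{69} = 117669030460994, F_{58} = 591286729879, so
Sum = 117669030460994 - 591286729879 = 117077743731115.

117077743731115


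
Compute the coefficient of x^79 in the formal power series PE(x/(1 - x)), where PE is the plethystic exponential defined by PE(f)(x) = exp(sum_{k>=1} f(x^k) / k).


For f(x) = x/(1 - x) we have
sum_{k>=1} f(x^k) / k = sum_{k>=1} (1/k) * x^k / (1 - x^k) = sum_{k, m >= 1} x^(k m) / k,
which after exponentiating simplifies to
PE(x/(1 - x)) = prod_{k>=1} 1 / (1 - x^k).
This is the generating function for the partition function p(n), so the coefficient of x^79 is p(79).
Computing p(79) by dynamic programming over parts 1, 2, ..., 79: p(79) = 13848650.

13848650


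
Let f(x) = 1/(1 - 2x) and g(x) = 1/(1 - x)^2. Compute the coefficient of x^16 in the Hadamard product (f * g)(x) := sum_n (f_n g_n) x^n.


f has coefficients f_k = 2^k. For g = 1/(1 - x)^2 the coefficient is g_k = C(k + 1, 1) = k + 1. The Hadamard coefficient is (f * g)_k = 2^k * (k + 1).
For k = 16: 2^16 * 17 = 65536 * 17 = 1114112.

1114112


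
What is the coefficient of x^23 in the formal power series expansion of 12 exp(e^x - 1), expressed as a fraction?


exp(e^x - 1) is the exponential generating function for the Bell numbers Bell_k: exp(e^x - 1) = sum_{k>=0} Bell_k x^k / k!.
So the coefficient of x^23 in 12 exp(e^x - 1) is 12 Bell_23 / 23!.
Computing: Bell_23 = 44152005855084346 and 23! = 25852016738884976640000, giving
12 * 44152005855084346/25852016738884976640000 = 22076002927542173/1077167364120207360000.

22076002927542173/1077167364120207360000


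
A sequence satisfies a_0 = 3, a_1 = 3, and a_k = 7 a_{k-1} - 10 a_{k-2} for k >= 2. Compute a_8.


The characteristic equation is t^2 - 7 t + 10 = 0, with roots r_1 = 5 and r_2 = 2 (so c_1 = r_1 + r_2, c_2 = -r_1 r_2 as required).
One can use the closed form a_n = A r_1^n + B r_2^n, but direct iteration is more reliable:
a_0 = 3, a_1 = 3, a_2 = -9, a_3 = -93, a_4 = -561, a_5 = -2997, a_6 = -15369, a_7 = -77613, a_8 = -389601.
So a_8 = -389601.

-389601


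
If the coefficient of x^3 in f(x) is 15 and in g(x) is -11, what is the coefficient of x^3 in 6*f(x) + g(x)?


Scalar multiplication scales coefficients: 6 * 15 = 90.
Then add the g coefficient: 90 + -11
= 79

79


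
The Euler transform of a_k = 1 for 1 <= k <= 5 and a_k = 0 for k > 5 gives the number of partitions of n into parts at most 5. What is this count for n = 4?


Partitions of 4 into parts at most 5:
Using generating function (1-x)^(-1)(1-x^2)^(-1)...(1-x^5)^(-1),
the coefficient of x^4 = 5

5


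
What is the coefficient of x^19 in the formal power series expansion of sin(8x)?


The Maclaurin series is sin(t) = sum_{k>=0} (-1)^k t^(2k+1) / (2k+1)!, so substituting t = 8x, only odd powers of x are nonzero, with coefficient of x^(2k+1) equal to (-1)^k 8^(2k+1) / (2k+1)!.
Write 19 = 2*9 + 1, giving the coefficient (-1)^9 * 8^19 / 19! = -144115188075855872/121645100408832000 = -2199023255552/1856156927625.

-2199023255552/1856156927625


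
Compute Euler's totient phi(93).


phi(n) counts integers in [1, n] coprime to n. Using the multiplicative formula phi(n) = n * prod_{p | n} (1 - 1/p):
93 = 3 * 31, so
phi(93) = 93 * (1 - 1/3) * (1 - 1/31) = 60.

60


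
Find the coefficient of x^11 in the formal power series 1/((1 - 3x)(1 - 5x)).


By partial fractions or Cauchy convolution:
The coefficient equals sum_{k=0}^{11} 3^k * 5^(11-k).
= 121804592

121804592


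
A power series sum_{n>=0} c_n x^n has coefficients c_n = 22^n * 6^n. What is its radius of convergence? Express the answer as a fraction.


By the root test (Cauchy-Hadamard), the radius is R = 1 / limsup_n |c_n|^(1/n).
Here |c_n|^(1/n) = (22^n * 6^n)^(1/n) = 22 * 6 = 132 for all n.
So R = 1/132 = 1/132.

1/132


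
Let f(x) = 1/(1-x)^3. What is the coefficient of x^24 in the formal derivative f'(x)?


Differentiate: d/dx [ 1/(1-x)^r ] = r / (1-x)^(r+1).
Here r = 3, so f'(x) = 3 / (1-x)^4.
The expansion of 1/(1-x)^(r+1) has coefficient of x^n equal to C(n+r, r).
So the coefficient of x^24 in f'(x) is
3 * C(27, 3) = 3 * 2925 = 8775

8775


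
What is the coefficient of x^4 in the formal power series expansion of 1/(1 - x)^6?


The negative binomial / multiset identity is
1/(1 - x)^r = sum_{k>=0} C(k + r - 1, r - 1) x^k.
Here r = 6 and k = 4, so the coefficient is
C(4 + 5, 5) = C(9, 5)
= 126

126


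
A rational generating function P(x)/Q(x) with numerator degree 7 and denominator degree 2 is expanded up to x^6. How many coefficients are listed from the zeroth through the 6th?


Expanding up to x^6 gives the coefficients for x^0, x^1, ..., x^6.
That is 6 + 1 = 7 coefficients in total.

7


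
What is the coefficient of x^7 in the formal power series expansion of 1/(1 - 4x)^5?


The general identity 1/(1 - c x)^r = sum_{k>=0} c^k C(k + r - 1, r - 1) x^k follows by substituting y = c x into 1/(1 - y)^r = sum_{k>=0} C(k + r - 1, r - 1) y^k.
For c = 4, r = 5, k = 7:
4^7 * C(11, 4) = 16384 * 330 = 5406720.

5406720


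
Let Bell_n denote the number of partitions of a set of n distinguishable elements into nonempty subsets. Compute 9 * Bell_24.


Bell_24 can be computed from the Bell triangle or from Dobinski's identity Bell_n = (1/e) * sum_{k>=0} k^n / k!.
Computing Bell_24 = 445958869294805289.
Then 9 * 445958869294805289 = 4013629823653247601.

4013629823653247601


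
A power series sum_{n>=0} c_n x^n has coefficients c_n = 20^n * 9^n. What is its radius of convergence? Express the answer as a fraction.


By the root test (Cauchy-Hadamard), the radius is R = 1 / limsup_n |c_n|^(1/n).
Here |c_n|^(1/n) = (20^n * 9^n)^(1/n) = 20 * 9 = 180 for all n.
So R = 1/180 = 1/180.

1/180


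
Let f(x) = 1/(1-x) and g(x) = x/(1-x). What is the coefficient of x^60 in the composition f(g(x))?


First simplify the composition: f(g(x)) = 1/(1 - x/(1-x)) = (1-x)/((1-x) - x) = (1-x)/(1-2x).
Now extract the coefficient. Write (1-x)/(1-2x) = 1/(1-2x) - x/(1-2x).
The coefficient of x^n in 1/(1-2x) is 2^n, and in x/(1-2x) is 2^(n-1) (for n >= 1).
So the coefficient of x^60 is 2^60 - 2^59 = 1152921504606846976 - 576460752303423488 = 576460752303423488.

576460752303423488


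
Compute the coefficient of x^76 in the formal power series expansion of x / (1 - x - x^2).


Let f(x) = sum_{k>=0} a_k x^k. Multiplying f(x) * (1 - x - x^2) = x and matching coefficients gives a_0 = 0, a_1 = 1, and a_k = a_{k-1} + a_{k-2} for k >= 2. These are the Fibonacci numbers F_k.
Iterating from F_0 = 0, F_1 = 1:
F_0=0, F_1=1, F_2=1, F_3=2, F_4=3, F_5=5, F_6=8, F_7=13, F_8=21, F_9=34, ...
F_76 = 3416454622906707.

3416454622906707


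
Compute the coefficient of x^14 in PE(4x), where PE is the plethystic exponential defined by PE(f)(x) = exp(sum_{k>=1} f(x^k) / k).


With f(x) = 4x, the exponent is sum_{k>=1} 4 x^k / k = 4 * (-ln(1 - x)). Exponentiating:
PE(4x) = exp(-4 ln(1 - x)) = 1/(1 - x)^4.
By the negative binomial expansion, [x^n] 1/(1 - x)^4 = C(n + 3, 3).
For n = 14: C(17, 3) = 680.

680


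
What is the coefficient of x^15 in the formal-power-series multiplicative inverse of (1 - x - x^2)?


Let the inverse be f(x) = sum_{k>=0} a_k x^k. From f(x) * (1 - x - x^2) = 1 and matching coefficients:
 x^0: a_0 = 1.
 x^1: a_1 - a_0 = 0, so a_1 = 1.
 x^k (k >= 2): a_k - a_{k-1} - a_{k-2} = 0, i.e. a_k = a_{k-1} + a_{k-2}.
This is the Fibonacci-type recurrence shifted so that a_0 = a_1 = 1.
Iterating: a_0=1, a_1=1, a_2=2, a_3=3, a_4=5, a_5=8, a_6=13, a_7=21, a_8=34, a_9=55, ...
a_15 = 987.

987


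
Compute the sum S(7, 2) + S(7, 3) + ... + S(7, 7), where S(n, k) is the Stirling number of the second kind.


By definition, S(n, k) counts partitions of an n-set into exactly k nonempty blocks.
Computing row n = 7 for k = 2..7:
S(7, k): 63, 301, 350, 140, 21, 1
Sum = 876.

876


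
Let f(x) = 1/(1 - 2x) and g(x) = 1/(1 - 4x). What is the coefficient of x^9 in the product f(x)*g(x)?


The coefficient of x^n in f*g is the Cauchy product: sum_{k=0}^{n} a^k * b^(n-k).
With a=2, b=4, n=9:
sum_{k=0}^{9} 2^k * 4^(9-k)
= 523776

523776


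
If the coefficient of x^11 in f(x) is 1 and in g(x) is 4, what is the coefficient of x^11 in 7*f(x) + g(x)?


Scalar multiplication scales coefficients: 7 * 1 = 7.
Then add the g coefficient: 7 + 4
= 11

11


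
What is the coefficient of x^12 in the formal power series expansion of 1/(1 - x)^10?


The negative binomial / multiset identity is
1/(1 - x)^r = sum_{k>=0} C(k + r - 1, r - 1) x^k.
Here r = 10 and k = 12, so the coefficient is
C(12 + 9, 9) = C(21, 9)
= 293930

293930


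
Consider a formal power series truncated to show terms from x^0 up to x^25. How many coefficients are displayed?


From x^0 to x^25 inclusive, the count is 25 - 0 + 1 = 26.

26


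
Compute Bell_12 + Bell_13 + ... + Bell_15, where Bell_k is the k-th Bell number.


Recall Bell_k counts set partitions of a k-set (with Bell_0 = 1 by convention).
Bell_12 through Bell_15: 4213597, 27644437, 190899322, 1382958545
Sum = 4213597 + 27644437 + 190899322 + 1382958545 = 1605715901.

1605715901


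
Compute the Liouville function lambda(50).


The Liouville function is lambda(k) = (-1)^Omega(k), where Omega(k) counts the prime factors of k with multiplicity.
Factoring: 50 = 2 * 5 * 5, so Omega(50) = 3.
lambda(50) = (-1)^3 = -1.

-1


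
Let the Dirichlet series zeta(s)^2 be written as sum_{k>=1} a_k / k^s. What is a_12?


The Dirichlet convolution of the constant function 1 with itself gives (1 * 1)(k) = sum_{d | k} 1 = d(k), the number of positive divisors of k.
Since zeta(s) = sum_{k>=1} 1/k^s, we have zeta(s)^2 = sum_{k>=1} d(k)/k^s, so a_k = d(k).
For k = 12: the divisors are 1, 2, 3, 4, 6, 12.
Count = 6.

6


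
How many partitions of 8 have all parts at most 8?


Using the generating function (1-x)^(-1)(1-x^2)^(-1)...(1-x^8)^(-1),
the coefficient of x^8 counts these restricted partitions.
Result = 22

22


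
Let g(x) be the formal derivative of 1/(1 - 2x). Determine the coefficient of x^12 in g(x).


Differentiate termwise: d/dx sum_{k>=0} 2^k x^k = sum_{k>=1} k 2^k x^(k-1) = sum_{j>=0} (j+1) 2^(j+1) x^j.
Equivalently, d/dx [1/(1 - 2x)] = 2/(1 - 2x)^2.
For j = 12: 13 * 2^13 = 13 * 8192 = 106496.

106496


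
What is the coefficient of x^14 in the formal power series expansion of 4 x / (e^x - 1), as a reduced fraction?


The exponential generating function for Bernoulli numbers is
x / (e^x - 1) = sum_{k>=0} B_k x^k / k!.
So the coefficient of x^14 in 4 x / (e^x - 1) is 4 B_14 / 14!.
Computing: B_14 = 7/6, 14! = 87178291200, giving
4 * 7/6 / 87178291200 = 1/18681062400.

1/18681062400


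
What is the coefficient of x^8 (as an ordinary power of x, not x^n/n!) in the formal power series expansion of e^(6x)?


The exponential series is e^y = sum_{k>=0} y^k / k!. Substituting y = 6x gives
e^(6x) = sum_{k>=0} 6^k x^k / k!.
So the coefficient of x^n is a^n/n! with a = 6, n = 8:
6^8 / 8! = 1679616/40320 = 1458/35

1458/35


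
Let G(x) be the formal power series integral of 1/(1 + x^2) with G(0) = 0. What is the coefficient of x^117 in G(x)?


1/(1 + x^2) = sum_{j>=0} (-1)^j x^(2j). Integrating termwise with G(0) = 0:
G(x) = sum_{j>=0} (-1)^j x^(2j+1) / (2j+1) = arctan(x).
Only odd powers are nonzero. For x^117 write 117 = 2*58 + 1, giving
(-1)^58 / 117 = 1/117 = 1/117.

1/117


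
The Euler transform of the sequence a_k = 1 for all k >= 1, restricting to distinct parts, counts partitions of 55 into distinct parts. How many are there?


Partitions of 55 into distinct parts can be computed via generating function.
Product (1+x)(1+x^2)(1+x^3)...
The coefficient of x^55 = 6378

6378


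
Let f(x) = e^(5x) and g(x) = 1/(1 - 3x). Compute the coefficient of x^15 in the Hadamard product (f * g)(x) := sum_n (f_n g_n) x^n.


Expanding: f_k = 5^k/k! (from e^(5x)) and g_k = 3^k (from 1/(1 - 3x)). So the Hadamard coefficient (f * g)_k = 5^k 3^k / k! = (15)^k / k!.
For k = 15: 15^15/15! = 437893890380859375/1307674368000 = 4805419921875/14350336.

4805419921875/14350336


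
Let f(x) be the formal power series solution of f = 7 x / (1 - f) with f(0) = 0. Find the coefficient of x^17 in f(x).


Apply Lagrange inversion: f = 7 x * phi(f) with phi(t) = 1/(1 - t), so
[x^n] f = 7^n * (1/n) [t^(n-1)] phi(t)^n = 7^n * (1/n) [t^(n-1)] (1 - t)^(-n) = 7^n * (1/n) C(2n - 2, n - 1) = 7^n * C_{n-1}.
For n = 17: C_16 = C(32, 16) / 17 = 601080390/17 = 35357670.
With the 7^17 = 232630513987207 factor, the coefficient is 232630513987207 * 35357670 = 8225272945490049327690.

8225272945490049327690


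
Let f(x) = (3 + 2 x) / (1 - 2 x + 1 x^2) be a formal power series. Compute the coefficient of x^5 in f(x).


Write f(x) = sum_{k>=0} a_k x^k. Multiplying both sides by 1 - 2 x + 1 x^2 gives
(1 - 2 x + 1 x^2) sum_{k>=0} a_k x^k = 3 + 2 x.
Matching coefficients:
 x^0: a_0 = 3
 x^1: a_1 - 2 a_0 = 2  =>  a_1 = 2*3 + 2 = 8
 x^k (k >= 2): a_k = 2 a_{k-1} - 1 a_{k-2}.
Iterating: a_2 = 13, a_3 = 18, a_4 = 23, a_5 = 28.
So the coefficient of x^5 is 28.

28


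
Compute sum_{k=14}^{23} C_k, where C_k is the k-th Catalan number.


C_14 through C_23: 2674440, 9694845, 35357670, 129644790, 477638700, 1767263190, 6564120420, 24466267020, 91482563640, 343059613650
Sum = 2674440 + 9694845 + 35357670 + 129644790 + 477638700 + 1767263190 + 6564120420 + 24466267020 + 91482563640 + 343059613650
= 467994838365

467994838365


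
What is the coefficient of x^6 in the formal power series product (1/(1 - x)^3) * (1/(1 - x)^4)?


Combine the factors: (1/(1 - x)^3) * (1/(1 - x)^4) = 1/(1 - x)^7.
Then use 1/(1 - x)^r = sum_{k>=0} C(k + r - 1, r - 1) x^k with r = 7 and k = 6:
C(12, 6) = 924.

924


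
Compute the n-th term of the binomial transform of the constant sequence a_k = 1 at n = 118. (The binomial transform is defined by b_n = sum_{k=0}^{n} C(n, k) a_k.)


With a_k = 1 for all k, b_n = sum_{k=0}^{n} C(n, k) = 2^n by the binomial theorem.
For n = 118: 2^118 = 332306998946228968225951765070086144.

332306998946228968225951765070086144


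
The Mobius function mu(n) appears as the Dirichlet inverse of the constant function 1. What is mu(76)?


76 has a squared prime factor, so mu(76) = 0.
Factorization reveals a repeated prime.

0


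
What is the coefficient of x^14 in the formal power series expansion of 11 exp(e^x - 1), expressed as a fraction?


exp(e^x - 1) is the exponential generating function for the Bell numbers Bell_k: exp(e^x - 1) = sum_{k>=0} Bell_k x^k / k!.
So the coefficient of x^14 in 11 exp(e^x - 1) is 11 Bell_14 / 14!.
Computing: Bell_14 = 190899322 and 14! = 87178291200, giving
11 * 190899322/87178291200 = 95449661/3962649600.

95449661/3962649600


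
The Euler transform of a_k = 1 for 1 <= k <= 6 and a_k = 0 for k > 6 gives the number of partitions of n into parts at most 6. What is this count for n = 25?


Partitions of 25 into parts at most 6:
Using generating function (1-x)^(-1)(1-x^2)^(-1)...(1-x^6)^(-1),
the coefficient of x^25 = 612

612


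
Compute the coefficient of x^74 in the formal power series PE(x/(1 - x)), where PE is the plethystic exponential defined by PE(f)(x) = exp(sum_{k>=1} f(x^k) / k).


For f(x) = x/(1 - x) we have
sum_{k>=1} f(x^k) / k = sum_{k>=1} (1/k) * x^k / (1 - x^k) = sum_{k, m >= 1} x^(k m) / k,
which after exponentiating simplifies to
PE(x/(1 - x)) = prod_{k>=1} 1 / (1 - x^k).
This is the generating function for the partition function p(n), so the coefficient of x^74 is p(74).
Computing p(74) by dynamic programming over parts 1, 2, ..., 74: p(74) = 7089500.

7089500


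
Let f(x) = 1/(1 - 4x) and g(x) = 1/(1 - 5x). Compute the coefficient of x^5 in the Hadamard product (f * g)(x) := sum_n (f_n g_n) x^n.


f has coefficients f_k = 4^k and g has coefficients g_k = 5^k, so the Hadamard product has coefficient (f*g)_k = 4^k * 5^k = 20^k.
For k = 5: 20^5 = 3200000.

3200000


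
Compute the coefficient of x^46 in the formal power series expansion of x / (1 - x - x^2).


Let f(x) = sum_{k>=0} a_k x^k. Multiplying f(x) * (1 - x - x^2) = x and matching coefficients gives a_0 = 0, a_1 = 1, and a_k = a_{k-1} + a_{k-2} for k >= 2. These are the Fibonacci numbers F_k.
Iterating from F_0 = 0, F_1 = 1:
F_0=0, F_1=1, F_2=1, F_3=2, F_4=3, F_5=5, F_6=8, F_7=13, F_8=21, F_9=34, ...
F_46 = 1836311903.

1836311903


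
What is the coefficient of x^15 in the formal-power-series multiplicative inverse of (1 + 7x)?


The inverse is 1/(1 + 7x). Apply the geometric identity 1/(1 - y) = sum_{k>=0} y^k with y = -7x:
1/(1 + 7x) = sum_{k>=0} (-7)^k x^k.
So the coefficient of x^15 is (-7)^15 = -4747561509943.

-4747561509943


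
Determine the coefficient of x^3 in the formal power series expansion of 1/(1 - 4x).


The geometric series identity gives 1/(1 - c x) = sum_{k>=0} c^k x^k, so the coefficient of x^k is c^k.
Here c = 4 and k = 3.
Computing: 4^3 = 64

64


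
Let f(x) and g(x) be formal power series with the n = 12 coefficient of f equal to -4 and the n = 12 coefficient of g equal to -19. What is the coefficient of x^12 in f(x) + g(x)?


Addition of formal power series is termwise.
The coefficient of x^12 in f + g = -4 + -19
= -23

-23


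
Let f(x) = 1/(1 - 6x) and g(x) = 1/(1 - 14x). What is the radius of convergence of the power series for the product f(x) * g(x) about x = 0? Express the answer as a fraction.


The radius of 1/(1 - 6x) is 1/6 (nearest singularity at x = 1/6), and the radius of 1/(1 - 14x) is 1/14.
The product f(x)*g(x) = 1/((1 - 6x)(1 - 14x)) has singularities at both 1/6 and 1/14, so its radius of convergence is the distance to the nearest one:
min(1/6, 1/14) = 1/14.

1/14


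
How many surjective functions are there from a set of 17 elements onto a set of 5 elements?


By inclusion-exclusion on which target elements are missed, the number of surjections from an n-set onto a k-set is
surj(n, k) = sum_{j=0}^{k} (-1)^j C(k, j) (k - j)^n.
Equivalently surj(n, k) = k! * S(n, k), where S(n, k) is the Stirling number of the second kind.
For n = 17, k = 5:
S(17, 5) = 5652751651, so
surj = 5! * 5652751651 = 120 * 5652751651 = 678330198120.

678330198120


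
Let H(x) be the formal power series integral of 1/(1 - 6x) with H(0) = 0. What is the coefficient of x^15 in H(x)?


1/(1 - 6x) = sum_{k>=0} 6^k x^k. Integrating termwise with H(0) = 0:
H(x) = sum_{k>=0} 6^k x^(k+1) / (k+1) = sum_{m>=1} 6^(m-1) x^m / m.
For m = 15: 6^14/15 = 78364164096/15 = 26121388032/5.

26121388032/5


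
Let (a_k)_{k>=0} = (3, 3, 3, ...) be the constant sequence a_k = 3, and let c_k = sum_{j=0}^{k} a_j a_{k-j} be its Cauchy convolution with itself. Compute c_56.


Since a_j = 3 for all j >= 0, the convolution sum becomes
c_k = sum_{j=0}^{k} 3 * 3 = 9 * (k + 1).
Equivalently, the generating function of (a_k) is 3/(1 - x) and its square is 9/(1 - x)^2 = sum_{k>=0} 9(k + 1) x^k.
For k = 56: 9 * 57 = 513.

513


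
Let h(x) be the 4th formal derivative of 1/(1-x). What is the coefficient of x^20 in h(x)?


Differentiating 4 times: d^4/dx^4 [1/(1-x)] = 4!/(1-x)^5.
The expansion 1/(1-x)^5 = sum_{k>=0} C(k+4, 4) x^k, so the coefficient of x^n in 4!/(1-x)^5 is 4! * C(n+4, 4).
For n = 20: 24 * C(24, 4) = 24 * 10626 = 255024

255024


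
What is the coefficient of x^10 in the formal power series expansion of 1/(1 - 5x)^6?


The general identity 1/(1 - c x)^r = sum_{k>=0} c^k C(k + r - 1, r - 1) x^k follows by substituting y = c x into 1/(1 - y)^r = sum_{k>=0} C(k + r - 1, r - 1) y^k.
For c = 5, r = 6, k = 10:
5^10 * C(15, 5) = 9765625 * 3003 = 29326171875.

29326171875


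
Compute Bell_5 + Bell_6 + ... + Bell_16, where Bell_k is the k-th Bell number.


Recall Bell_k counts set partitions of a k-set (with Bell_0 = 1 by convention).
Bell_5 through Bell_16: 52, 203, 877, 4140, 21147, 115975, 678570, 4213597, 27644437, 190899322, 1382958545, 10480142147
Sum = 52 + 203 + 877 + 4140 + 21147 + 115975 + 678570 + 4213597 + 27644437 + 190899322 + 1382958545 + 10480142147 = 12086679012.

12086679012


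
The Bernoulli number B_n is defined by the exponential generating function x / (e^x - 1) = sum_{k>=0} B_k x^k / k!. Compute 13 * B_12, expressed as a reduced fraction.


Bernoulli numbers can also be computed recursively via B_0 = 1 and sum_{j=0}^{m} C(m+1, j) B_j = 0 for m >= 1. Odd-index Bernoulli numbers vanish for k >= 3.
Computing B_12 = -691/2730, so 13 * B_12 = 13 * -691/2730 = -691/210.

-691/210


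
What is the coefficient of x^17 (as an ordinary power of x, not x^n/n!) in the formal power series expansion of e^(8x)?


The exponential series is e^y = sum_{k>=0} y^k / k!. Substituting y = 8x gives
e^(8x) = sum_{k>=0} 8^k x^k / k!.
So the coefficient of x^n is a^n/n! with a = 8, n = 17:
8^17 / 17! = 2251799813685248/355687428096000 = 68719476736/10854718875

68719476736/10854718875


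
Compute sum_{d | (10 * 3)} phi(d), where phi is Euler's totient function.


First, 10 * 3 = 30. One classical identity is sum_{d | n} phi(d) = n (each k in [1, n] has a unique gcd with n, and among the k's with gcd(k, n) = n/d there are phi(d) of them). So the sum equals 30. We also verify directly:
Divisors of 30: 1, 2, 3, 5, 6, 10, 15, 30.
phi values: 1, 1, 2, 4, 2, 4, 8, 8.
Sum = 30.

30


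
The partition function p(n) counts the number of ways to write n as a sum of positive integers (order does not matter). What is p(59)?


Using the generating function prod_{k>=1} 1/(1-x^k), we compute p(59).
By dynamic programming over parts 1 through 59:
p(59) = 831820

831820


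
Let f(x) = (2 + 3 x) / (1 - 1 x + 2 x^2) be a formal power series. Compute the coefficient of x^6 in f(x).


Write f(x) = sum_{k>=0} a_k x^k. Multiplying both sides by 1 - 1 x + 2 x^2 gives
(1 - 1 x + 2 x^2) sum_{k>=0} a_k x^k = 2 + 3 x.
Matching coefficients:
 x^0: a_0 = 2
 x^1: a_1 - 1 a_0 = 3  =>  a_1 = 1*2 + 3 = 5
 x^k (k >= 2): a_k = 1 a_{k-1} - 2 a_{k-2}.
Iterating: a_2 = 1, a_3 = -9, a_4 = -11, a_5 = 7, a_6 = 29.
So the coefficient of x^6 is 29.

29


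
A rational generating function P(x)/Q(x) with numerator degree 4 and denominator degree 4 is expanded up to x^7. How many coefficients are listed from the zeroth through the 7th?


Expanding up to x^7 gives the coefficients for x^0, x^1, ..., x^7.
That is 7 + 1 = 8 coefficients in total.

8


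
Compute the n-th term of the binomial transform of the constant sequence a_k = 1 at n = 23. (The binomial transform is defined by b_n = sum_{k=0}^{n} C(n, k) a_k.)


With a_k = 1 for all k, b_n = sum_{k=0}^{n} C(n, k) = 2^n by the binomial theorem.
For n = 23: 2^23 = 8388608.

8388608


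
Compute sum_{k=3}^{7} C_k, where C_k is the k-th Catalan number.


C_3 through C_7: 5, 14, 42, 132, 429
Sum = 5 + 14 + 42 + 132 + 429
= 622

622


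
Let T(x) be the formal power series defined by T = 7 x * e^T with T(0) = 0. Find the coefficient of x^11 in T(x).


Apply the Lagrange inversion formula: if T = 7 x * phi(T) with phi(t) = e^t, then
[x^n] T = 7^n * (1/n) [t^(n-1)] phi(t)^n = 7^n * (1/n) [t^(n-1)] e^(n t) = 7^n * (1/n) * n^(n-1) / (n-1)! = 7^n * n^(n-1) / n!.
When c = 1 this is the Cayley count of rooted labeled trees on n vertices, divided by n!.
For n = 11: 7^11 * 11^10 / 11! = 1977326743 * 25937424601/39916800 = 666061861144200059/518400.

666061861144200059/518400


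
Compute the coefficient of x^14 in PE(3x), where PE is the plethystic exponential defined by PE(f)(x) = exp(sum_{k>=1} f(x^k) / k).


With f(x) = 3x, the exponent is sum_{k>=1} 3 x^k / k = 3 * (-ln(1 - x)). Exponentiating:
PE(3x) = exp(-3 ln(1 - x)) = 1/(1 - x)^3.
By the negative binomial expansion, [x^n] 1/(1 - x)^3 = C(n + 2, 2).
For n = 14: C(16, 2) = 120.

120


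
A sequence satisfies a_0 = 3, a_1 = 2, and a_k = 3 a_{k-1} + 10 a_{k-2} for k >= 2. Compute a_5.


The characteristic equation is t^2 - 3 t - 10 = 0, with roots r_1 = 5 and r_2 = -2 (so c_1 = r_1 + r_2, c_2 = -r_1 r_2 as required).
One can use the closed form a_n = A r_1^n + B r_2^n, but direct iteration is more reliable:
a_0 = 3, a_1 = 2, a_2 = 36, a_3 = 128, a_4 = 744, a_5 = 3512.
So a_5 = 3512.

3512


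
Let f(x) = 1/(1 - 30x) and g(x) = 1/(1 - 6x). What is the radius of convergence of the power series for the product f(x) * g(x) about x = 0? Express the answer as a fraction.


The radius of 1/(1 - 30x) is 1/30 (nearest singularity at x = 1/30), and the radius of 1/(1 - 6x) is 1/6.
The product f(x)*g(x) = 1/((1 - 30x)(1 - 6x)) has singularities at both 1/30 and 1/6, so its radius of convergence is the distance to the nearest one:
min(1/30, 1/6) = 1/30.

1/30


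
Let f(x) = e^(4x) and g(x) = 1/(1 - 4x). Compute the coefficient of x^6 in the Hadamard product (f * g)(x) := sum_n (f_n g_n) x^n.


Expanding: f_k = 4^k/k! (from e^(4x)) and g_k = 4^k (from 1/(1 - 4x)). So the Hadamard coefficient (f * g)_k = 4^k 4^k / k! = (16)^k / k!.
For k = 6: 16^6/6! = 16777216/720 = 1048576/45.

1048576/45


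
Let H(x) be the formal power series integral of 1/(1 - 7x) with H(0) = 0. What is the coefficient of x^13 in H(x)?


1/(1 - 7x) = sum_{k>=0} 7^k x^k. Integrating termwise with H(0) = 0:
H(x) = sum_{k>=0} 7^k x^(k+1) / (k+1) = sum_{m>=1} 7^(m-1) x^m / m.
For m = 13: 7^12/13 = 13841287201/13 = 13841287201/13.

13841287201/13


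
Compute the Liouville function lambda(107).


The Liouville function is lambda(k) = (-1)^Omega(k), where Omega(k) counts the prime factors of k with multiplicity.
Factoring: 107 = 107, so Omega(107) = 1.
lambda(107) = (-1)^1 = -1.

-1


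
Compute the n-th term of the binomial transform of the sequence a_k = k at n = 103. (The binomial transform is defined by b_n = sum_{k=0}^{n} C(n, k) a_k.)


With a_k = k, b_n = sum_{k=0}^{n} C(n, k) k. Using k * C(n, k) = n * C(n-1, k-1) gives b_n = n * sum_{k>=1} C(n-1, k-1) = n * 2^(n-1).
For n = 103: 103 * 2^102 = 103 * 5070602400912917605986812821504 = 522272047294030513416641720614912.

522272047294030513416641720614912


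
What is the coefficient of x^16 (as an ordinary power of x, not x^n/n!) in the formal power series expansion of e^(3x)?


The exponential series is e^y = sum_{k>=0} y^k / k!. Substituting y = 3x gives
e^(3x) = sum_{k>=0} 3^k x^k / k!.
So the coefficient of x^n is a^n/n! with a = 3, n = 16:
3^16 / 16! = 43046721/20922789888000 = 59049/28700672000

59049/28700672000


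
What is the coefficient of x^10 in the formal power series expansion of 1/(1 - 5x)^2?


The general identity 1/(1 - c x)^r = sum_{k>=0} c^k C(k + r - 1, r - 1) x^k follows by substituting y = c x into 1/(1 - y)^r = sum_{k>=0} C(k + r - 1, r - 1) y^k.
For c = 5, r = 2, k = 10:
5^10 * C(11, 1) = 9765625 * 11 = 107421875.

107421875


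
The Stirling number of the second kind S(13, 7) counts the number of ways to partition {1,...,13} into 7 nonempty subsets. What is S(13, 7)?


Using the explicit formula S(n,k) = (1/k!) sum_{j=0}^{k} (-1)^(k-j) C(k,j) j^n:
S(13, 7) = 5715424
Equivalently, S(n,k) is n! times the coefficient of x^n in the EGF (e^x - 1)^k / k!.

5715424


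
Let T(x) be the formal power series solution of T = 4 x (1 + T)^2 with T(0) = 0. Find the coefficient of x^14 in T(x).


Apply the Lagrange inversion formula: if T = 4 x * phi(T) with phi(t) = (1 + t)^2, then [x^n] T = 4^n * (1/n) [t^(n-1)] phi(t)^n = 4^n * (1/n) [t^(n-1)] (1 + t)^(2n) = 4^n * (1/n) C(2n, n-1).
Using the identity C(2n, n-1) = C(2n, n) * n / (n+1), the unscaled factor equals C(2n, n) / (n+1) = C_n, the n-th Catalan number.
For n = 14: C_14 = C(28, 14) / 15 = 40116600/15 = 2674440.
With the 4^14 = 268435456 factor, the coefficient is 268435456 * 2674440 = 717914520944640.

717914520944640


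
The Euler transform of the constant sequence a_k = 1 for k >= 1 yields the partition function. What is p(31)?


The Euler transform converts the sequence a_k = 1 into the number of integer partitions.
Using the recurrence or dynamic programming:
p(31) = 6842

6842


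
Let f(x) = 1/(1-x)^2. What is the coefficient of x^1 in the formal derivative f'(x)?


Differentiate: d/dx [ 1/(1-x)^r ] = r / (1-x)^(r+1).
Here r = 2, so f'(x) = 2 / (1-x)^3.
The expansion of 1/(1-x)^(r+1) has coefficient of x^n equal to C(n+r, r).
So the coefficient of x^1 in f'(x) is
2 * C(3, 2) = 2 * 3 = 6

6


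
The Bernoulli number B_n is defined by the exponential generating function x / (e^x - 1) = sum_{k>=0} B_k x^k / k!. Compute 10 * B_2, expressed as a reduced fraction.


Bernoulli numbers can also be computed recursively via B_0 = 1 and sum_{j=0}^{m} C(m+1, j) B_j = 0 for m >= 1. Odd-index Bernoulli numbers vanish for k >= 3.
Computing B_2 = 1/6, so 10 * B_2 = 10 * 1/6 = 5/3.

5/3


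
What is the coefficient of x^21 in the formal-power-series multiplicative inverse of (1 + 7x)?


The inverse is 1/(1 + 7x). Apply the geometric identity 1/(1 - y) = sum_{k>=0} y^k with y = -7x:
1/(1 + 7x) = sum_{k>=0} (-7)^k x^k.
So the coefficient of x^21 is (-7)^21 = -558545864083284007.

-558545864083284007


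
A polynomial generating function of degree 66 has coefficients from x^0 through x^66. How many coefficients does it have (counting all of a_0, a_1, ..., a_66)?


A polynomial of degree 66 takes the form a_0 + a_1 x + ... + a_66 x^66.
The number of coefficients is 66 + 1 = 67.

67


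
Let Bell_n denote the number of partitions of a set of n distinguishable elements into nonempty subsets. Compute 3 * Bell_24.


Bell_24 can be computed from the Bell triangle or from Dobinski's identity Bell_n = (1/e) * sum_{k>=0} k^n / k!.
Computing Bell_24 = 445958869294805289.
Then 3 * 445958869294805289 = 1337876607884415867.

1337876607884415867


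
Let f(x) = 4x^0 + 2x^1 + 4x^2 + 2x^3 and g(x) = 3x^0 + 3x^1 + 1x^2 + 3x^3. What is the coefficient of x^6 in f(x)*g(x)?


Cauchy product at x^6:
2*3
= 6

6


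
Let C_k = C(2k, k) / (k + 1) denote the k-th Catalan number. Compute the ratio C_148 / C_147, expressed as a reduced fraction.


Using C_k = (2k)! / (k! (k+1)!), the ratio C_{k+1}/C_k simplifies to
C_{k+1}/C_k = [(2k+2)! / ((k+1)! (k+2)!)] * [k! (k+1)! / (2k)!]
 = (2k+2)(2k+1) / ((k+1)(k+2)) = 2(2k+1) / (k+2).
For k = 147: 2(2*147 + 1) / (147 + 2) = 590/149 = 590/149.

590/149


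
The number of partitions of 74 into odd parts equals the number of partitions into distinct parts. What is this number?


Computing partitions of 74 into odd parts (1, 3, 5, ...):
Using the generating function prod_{k>=0} 1/(1-x^(2k+1)),
the count is 44046

44046


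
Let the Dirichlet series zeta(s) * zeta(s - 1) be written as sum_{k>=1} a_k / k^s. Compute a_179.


Convolution gives a_k = sum_{d | k} d * 1 = sum_{d | k} d = sigma(k), the sum of positive divisors of k.
For k = 179, the divisors are 1, 179, so
sigma(179) = 1 + 179 = 180.

180


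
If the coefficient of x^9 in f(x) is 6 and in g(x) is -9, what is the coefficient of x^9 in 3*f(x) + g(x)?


Scalar multiplication scales coefficients: 3 * 6 = 18.
Then add the g coefficient: 18 + -9
= 9

9


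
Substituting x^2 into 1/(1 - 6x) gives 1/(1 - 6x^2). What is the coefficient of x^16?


The coefficient of x^(2m) in 1/(1 - 6x^2) is 6^m.
With n = 16 = 2*8, the coefficient is 6^8 = 1679616.

1679616


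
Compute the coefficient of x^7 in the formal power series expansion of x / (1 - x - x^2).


Let f(x) = sum_{k>=0} a_k x^k. Multiplying f(x) * (1 - x - x^2) = x and matching coefficients gives a_0 = 0, a_1 = 1, and a_k = a_{k-1} + a_{k-2} for k >= 2. These are the Fibonacci numbers F_k.
Iterating from F_0 = 0, F_1 = 1:
F_0=0, F_1=1, F_2=1, F_3=2, F_4=3, F_5=5, F_6=8, F_7=13
F_7 = 13.

13


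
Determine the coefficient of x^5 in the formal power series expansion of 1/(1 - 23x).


The geometric series identity gives 1/(1 - c x) = sum_{k>=0} c^k x^k, so the coefficient of x^k is c^k.
Here c = 23 and k = 5.
Computing: 23^5 = 6436343

6436343
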